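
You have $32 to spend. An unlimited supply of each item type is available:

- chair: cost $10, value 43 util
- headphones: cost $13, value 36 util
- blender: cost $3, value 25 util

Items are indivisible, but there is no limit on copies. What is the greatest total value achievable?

Best value-per-unit is blender at 25/3, and filling with it alone uses cost 10×3=30. No mix of the others beats 10×25 = 250.

250 util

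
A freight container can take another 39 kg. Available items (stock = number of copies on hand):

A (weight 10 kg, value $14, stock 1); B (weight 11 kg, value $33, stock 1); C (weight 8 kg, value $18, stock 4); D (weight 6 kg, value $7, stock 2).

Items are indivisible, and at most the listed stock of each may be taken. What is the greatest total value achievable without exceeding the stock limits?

Top feasible selections:
- 1×B + 3×C: weight 35, value 87
- 1×A + 1×B + 2×C: weight 37, value 83
- 1×B + 2×C + 2×D: weight 39, value 83
Best: $87.

$87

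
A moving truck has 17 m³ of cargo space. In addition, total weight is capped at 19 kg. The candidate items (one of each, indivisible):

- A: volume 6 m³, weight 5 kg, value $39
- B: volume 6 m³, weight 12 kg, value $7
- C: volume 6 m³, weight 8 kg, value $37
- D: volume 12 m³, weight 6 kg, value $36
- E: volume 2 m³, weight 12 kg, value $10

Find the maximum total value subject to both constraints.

$76

Feasible sets respecting both limits:
- A+C: volume 12, weight 13, value 76
- A+E: volume 8, weight 17, value 49
- A+B: volume 12, weight 17, value 46
Best: $76.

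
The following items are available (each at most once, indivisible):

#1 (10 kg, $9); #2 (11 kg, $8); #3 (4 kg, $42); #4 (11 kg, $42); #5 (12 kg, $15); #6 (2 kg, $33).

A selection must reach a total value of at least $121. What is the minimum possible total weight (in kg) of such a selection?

Subsets with value ≥ 121, sorted by total weight:
- #1+#3+#4+#6: weight 27, value 126
- #2+#3+#4+#6: weight 28, value 125
- #3+#4+#5+#6: weight 29, value 132
Minimum weight: 27 kg.

27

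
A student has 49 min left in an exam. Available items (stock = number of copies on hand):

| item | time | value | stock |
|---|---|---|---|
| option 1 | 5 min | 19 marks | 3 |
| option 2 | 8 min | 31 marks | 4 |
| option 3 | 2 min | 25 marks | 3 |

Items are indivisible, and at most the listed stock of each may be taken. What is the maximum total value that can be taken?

Top feasible selections:
- 2×option 1 + 4×option 2 + 3×option 3: time 48, value 237
- 3×option 1 + 3×option 2 + 3×option 3: time 45, value 225
- 1×option 1 + 4×option 2 + 3×option 3: time 43, value 218
- 2×option 1 + 4×option 2 + 2×option 3: time 46, value 212
Best: 237 marks.

237 marks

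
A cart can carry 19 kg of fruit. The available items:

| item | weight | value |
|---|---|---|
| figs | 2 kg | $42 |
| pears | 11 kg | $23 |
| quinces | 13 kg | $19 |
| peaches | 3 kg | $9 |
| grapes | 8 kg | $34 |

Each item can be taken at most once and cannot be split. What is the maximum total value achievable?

$85

Check high-value combinations within 19 kg:
- figs+peaches+grapes: weight 2+3+8=13, value 42+9+34=85
- figs+grapes: weight 2+8=10, value 42+34=76
- figs+pears+peaches: weight 2+11+3=16, value 42+23+9=74
- figs+quinces+peaches: weight 2+13+3=18, value 42+19+9=70
- figs+pears: weight 2+11=13, value 42+23=65
Best: $85.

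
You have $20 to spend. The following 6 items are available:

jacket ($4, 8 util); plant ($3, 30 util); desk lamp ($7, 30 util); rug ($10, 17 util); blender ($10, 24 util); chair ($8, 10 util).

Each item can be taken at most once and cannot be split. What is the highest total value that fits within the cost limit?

Check high-value combinations within $20:
- plant+desk lamp+blender: cost 3+7+10=20, value 30+30+24=84
- plant+desk lamp+rug: cost 3+7+10=20, value 30+30+17=77
- plant+desk lamp+chair: cost 3+7+8=18, value 30+30+10=70
- jacket+plant+desk lamp: cost 4+3+7=14, value 8+30+30=68
- jacket+plant+blender: cost 4+3+10=17, value 8+30+24=62
Best: 84 util.

84 util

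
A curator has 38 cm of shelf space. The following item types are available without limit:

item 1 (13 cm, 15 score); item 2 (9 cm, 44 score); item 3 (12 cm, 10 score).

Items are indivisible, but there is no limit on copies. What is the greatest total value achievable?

Best value-per-unit is item 2 at 44/9, and filling with it alone uses length 4×9=36. No mix of the others beats 4×44 = 176.

176 score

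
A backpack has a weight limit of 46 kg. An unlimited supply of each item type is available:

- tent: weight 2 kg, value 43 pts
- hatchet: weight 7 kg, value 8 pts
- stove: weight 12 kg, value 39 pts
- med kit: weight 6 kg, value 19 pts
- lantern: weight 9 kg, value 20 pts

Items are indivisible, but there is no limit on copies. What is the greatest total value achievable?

Best value-per-unit is tent at 43/2, and filling with it alone uses weight 23×2=46. No mix of the others beats 23×43 = 989.

989 pts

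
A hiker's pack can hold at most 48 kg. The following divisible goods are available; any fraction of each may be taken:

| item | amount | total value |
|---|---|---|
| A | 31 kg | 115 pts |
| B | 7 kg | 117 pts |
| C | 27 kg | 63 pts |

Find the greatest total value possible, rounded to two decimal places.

Take in order of value per unit:
- B (117/7 per unit): all 7 → value 117, running total 117.00
- A (115/31 per unit): all 31 → value 115, running total 232.00
- C (63/27 per unit): 10 of 27 → value 10×63/27 = 23.3333, running total 255.33
Total 255.33.

255.33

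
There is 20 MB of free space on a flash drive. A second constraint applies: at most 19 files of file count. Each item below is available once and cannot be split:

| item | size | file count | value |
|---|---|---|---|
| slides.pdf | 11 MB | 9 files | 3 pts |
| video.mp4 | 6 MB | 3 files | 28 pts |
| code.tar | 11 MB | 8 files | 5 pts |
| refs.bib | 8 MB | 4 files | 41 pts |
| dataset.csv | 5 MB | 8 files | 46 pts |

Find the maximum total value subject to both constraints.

115 pts

Feasible sets respecting both limits:
- video.mp4+refs.bib+dataset.csv: size 19, file count 15, value 115
- refs.bib+dataset.csv: size 13, file count 12, value 87
- video.mp4+dataset.csv: size 11, file count 11, value 74
- video.mp4+refs.bib: size 14, file count 7, value 69
Best: 115 pts.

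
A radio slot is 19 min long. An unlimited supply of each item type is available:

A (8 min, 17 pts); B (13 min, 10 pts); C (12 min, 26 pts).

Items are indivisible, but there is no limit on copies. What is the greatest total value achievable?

Best value-per-unit is C at 26/12; filling with it alone gives 1×26 = 26.
Optimal mix: 2×A → duration 16, value 34.

34 pts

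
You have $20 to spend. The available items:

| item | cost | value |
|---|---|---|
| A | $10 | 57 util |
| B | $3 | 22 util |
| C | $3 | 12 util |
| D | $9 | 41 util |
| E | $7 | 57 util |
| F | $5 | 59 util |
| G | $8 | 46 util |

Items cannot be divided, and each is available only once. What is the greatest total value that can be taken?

Check high-value combinations within $20:
- E+F+G: cost 7+5+8=20, value 57+59+46=162
- B+C+E+F: cost 3+3+7+5=18, value 22+12+57+59=150
- B+C+F+G: cost 3+3+5+8=19, value 22+12+59+46=139
- B+E+F: cost 3+7+5=15, value 22+57+59=138
Best: 162 util.

162 util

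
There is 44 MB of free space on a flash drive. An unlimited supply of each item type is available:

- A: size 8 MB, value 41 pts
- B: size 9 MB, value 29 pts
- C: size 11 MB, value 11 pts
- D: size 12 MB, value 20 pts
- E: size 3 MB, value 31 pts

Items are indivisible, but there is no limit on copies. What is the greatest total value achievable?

434 pts

Best value-per-unit is E at 31/3, and filling with it alone uses size 14×3=42. No mix of the others beats 14×31 = 434.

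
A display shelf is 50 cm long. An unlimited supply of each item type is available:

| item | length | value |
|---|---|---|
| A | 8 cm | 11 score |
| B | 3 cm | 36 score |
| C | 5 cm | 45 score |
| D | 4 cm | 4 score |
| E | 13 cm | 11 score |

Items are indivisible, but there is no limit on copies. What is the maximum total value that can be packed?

Best value-per-unit is B at 36/3; filling with it alone gives 16×36 = 576.
Optimal mix: 15×B + 1×C → length 50, value 585.

585 score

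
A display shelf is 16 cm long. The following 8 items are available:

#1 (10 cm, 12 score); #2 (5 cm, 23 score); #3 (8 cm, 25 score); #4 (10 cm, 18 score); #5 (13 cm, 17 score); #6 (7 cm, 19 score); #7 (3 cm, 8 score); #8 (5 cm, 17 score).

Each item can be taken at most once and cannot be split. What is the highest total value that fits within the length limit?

Check high-value combinations within 16 cm:
- #2+#3+#7: length 5+8+3=16, value 23+25+8=56
- #2+#6+#7: length 5+7+3=15, value 23+19+8=50
- #3+#7+#8: length 8+3+5=16, value 25+8+17=50
- #2+#3: length 5+8=13, value 23+25=48
Best: 56 score.

56 score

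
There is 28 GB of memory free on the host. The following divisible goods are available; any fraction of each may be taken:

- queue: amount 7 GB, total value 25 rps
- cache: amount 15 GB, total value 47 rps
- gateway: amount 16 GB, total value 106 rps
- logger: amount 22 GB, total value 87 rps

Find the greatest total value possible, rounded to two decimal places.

153.45

Take in order of value per unit:
- gateway (106/16 per unit): all 16 → value 106, running total 106.00
- logger (87/22 per unit): 12 of 22 → value 12×87/22 = 47.4545, running total 153.45
Total 153.45.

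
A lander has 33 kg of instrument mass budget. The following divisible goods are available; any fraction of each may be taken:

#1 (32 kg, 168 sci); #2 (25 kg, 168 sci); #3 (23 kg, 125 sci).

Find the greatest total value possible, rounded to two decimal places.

Take in order of value per unit:
- #2 (168/25 per unit): all 25 → value 168, running total 168.00
- #3 (125/23 per unit): 8 of 23 → value 8×125/23 = 43.4783, running total 211.48
Total 211.48.

211.48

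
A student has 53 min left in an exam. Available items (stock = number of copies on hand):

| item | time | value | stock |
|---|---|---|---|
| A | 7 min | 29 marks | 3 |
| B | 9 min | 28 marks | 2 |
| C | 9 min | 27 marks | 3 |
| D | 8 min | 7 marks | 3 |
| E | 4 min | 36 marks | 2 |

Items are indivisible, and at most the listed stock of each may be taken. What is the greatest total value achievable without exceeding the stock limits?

Best selections within time 53 and stock limits:
- 3×A + 2×B + 2×E: time 47, value 215
- 3×A + 1×B + 1×C + 2×E: time 47, value 214
Best: 215 marks.

215 marks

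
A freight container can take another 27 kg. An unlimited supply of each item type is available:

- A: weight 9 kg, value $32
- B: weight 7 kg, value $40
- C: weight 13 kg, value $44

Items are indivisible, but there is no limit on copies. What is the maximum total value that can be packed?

Best value-per-unit is B at 40/7; filling with it alone gives 3×40 = 120.
Optimal mix: 2×B + 1×C → weight 27, value 124.

$124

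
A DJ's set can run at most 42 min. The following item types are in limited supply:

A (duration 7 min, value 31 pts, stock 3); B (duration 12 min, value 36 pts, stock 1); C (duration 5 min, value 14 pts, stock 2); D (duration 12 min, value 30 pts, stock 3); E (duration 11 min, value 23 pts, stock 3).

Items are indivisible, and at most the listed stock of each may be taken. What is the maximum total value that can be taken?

Best selections within duration 42 and stock limits:
- 3×A + 2×C + 1×E: duration 42, value 144
- 3×A + 1×B + 1×C: duration 38, value 143
- 3×A + 1×C + 1×D: duration 38, value 137
Best: 144 pts.

144 pts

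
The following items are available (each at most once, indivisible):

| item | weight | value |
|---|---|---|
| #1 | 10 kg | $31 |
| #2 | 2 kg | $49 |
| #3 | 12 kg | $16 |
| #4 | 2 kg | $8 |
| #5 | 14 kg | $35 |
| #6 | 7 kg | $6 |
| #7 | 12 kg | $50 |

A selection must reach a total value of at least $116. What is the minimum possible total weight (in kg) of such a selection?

Subsets with value ≥ 116, sorted by total weight:
- #1+#2+#7: weight 24, value 130
- #1+#2+#4+#7: weight 26, value 138
Minimum weight: 24 kg.

24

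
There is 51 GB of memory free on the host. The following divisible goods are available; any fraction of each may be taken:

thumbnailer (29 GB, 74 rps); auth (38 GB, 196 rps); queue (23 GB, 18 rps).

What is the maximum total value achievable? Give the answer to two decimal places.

Take in order of value per unit:
- auth (196/38 per unit): all 38 → value 196, running total 196.00
- thumbnailer (74/29 per unit): 13 of 29 → value 13×74/29 = 33.1724, running total 229.17
Total 229.17.

229.17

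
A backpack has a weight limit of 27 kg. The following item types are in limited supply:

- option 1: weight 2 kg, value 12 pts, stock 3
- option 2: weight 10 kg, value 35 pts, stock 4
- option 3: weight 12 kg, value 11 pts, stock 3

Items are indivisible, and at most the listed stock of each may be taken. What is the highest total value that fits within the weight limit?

106 pts

Best selections within weight 27 and stock limits:
- 3×option 1 + 2×option 2: weight 26, value 106
- 2×option 1 + 2×option 2: weight 24, value 94
Best: 106 pts.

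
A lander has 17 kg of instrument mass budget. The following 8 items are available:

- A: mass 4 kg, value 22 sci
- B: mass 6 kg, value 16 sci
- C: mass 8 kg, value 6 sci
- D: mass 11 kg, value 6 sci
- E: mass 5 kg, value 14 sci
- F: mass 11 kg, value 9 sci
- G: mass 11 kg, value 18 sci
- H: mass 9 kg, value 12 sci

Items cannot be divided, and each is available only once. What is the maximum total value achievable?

Check high-value combinations within 17 kg:
- A+B+E: mass 4+6+5=15, value 22+16+14=52
- A+C+E: mass 4+8+5=17, value 22+6+14=42
- A+G: mass 4+11=15, value 22+18=40
Best: 52 sci.

52 sci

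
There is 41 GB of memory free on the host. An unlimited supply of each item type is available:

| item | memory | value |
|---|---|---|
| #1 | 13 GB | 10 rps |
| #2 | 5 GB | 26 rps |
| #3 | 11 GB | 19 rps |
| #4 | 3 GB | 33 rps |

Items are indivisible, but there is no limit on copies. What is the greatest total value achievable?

Best value-per-unit is #4 at 33/3, and filling with it alone uses memory 13×3=39. No mix of the others beats 13×33 = 429.

429 rps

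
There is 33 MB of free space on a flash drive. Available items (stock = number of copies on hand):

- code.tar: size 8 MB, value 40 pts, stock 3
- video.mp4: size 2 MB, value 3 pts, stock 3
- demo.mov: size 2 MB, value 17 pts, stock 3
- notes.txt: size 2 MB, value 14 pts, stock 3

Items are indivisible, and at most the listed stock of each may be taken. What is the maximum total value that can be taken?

185 pts

Best selections within size 33 and stock limits:
- 3×code.tar + 3×demo.mov + 1×notes.txt: size 32, value 185
- 3×code.tar + 2×demo.mov + 2×notes.txt: size 32, value 182
- 2×code.tar + 2×video.mp4 + 3×demo.mov + 3×notes.txt: size 32, value 179
Best: 185 pts.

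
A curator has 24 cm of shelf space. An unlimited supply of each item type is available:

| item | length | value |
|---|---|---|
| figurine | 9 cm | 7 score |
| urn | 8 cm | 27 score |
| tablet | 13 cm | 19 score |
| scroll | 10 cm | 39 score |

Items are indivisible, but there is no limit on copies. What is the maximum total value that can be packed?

Best value-per-unit is scroll at 39/10; filling with it alone gives 2×39 = 78.
Optimal mix: 3×urn → length 24, value 81.

81 score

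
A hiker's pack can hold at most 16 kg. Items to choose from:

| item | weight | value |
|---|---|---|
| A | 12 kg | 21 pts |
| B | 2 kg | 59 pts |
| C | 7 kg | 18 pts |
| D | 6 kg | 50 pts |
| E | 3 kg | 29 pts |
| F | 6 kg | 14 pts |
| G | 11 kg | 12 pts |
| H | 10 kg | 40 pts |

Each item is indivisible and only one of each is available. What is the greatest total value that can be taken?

Check high-value combinations within 16 kg:
- B+D+E: weight 2+6+3=11, value 59+50+29=138
- B+E+H: weight 2+3+10=15, value 59+29+40=128
- B+C+D: weight 2+7+6=15, value 59+18+50=127
- B+D+F: weight 2+6+6=14, value 59+50+14=123
- B+D: weight 2+6=8, value 59+50=109
Best: 138 pts.

138 pts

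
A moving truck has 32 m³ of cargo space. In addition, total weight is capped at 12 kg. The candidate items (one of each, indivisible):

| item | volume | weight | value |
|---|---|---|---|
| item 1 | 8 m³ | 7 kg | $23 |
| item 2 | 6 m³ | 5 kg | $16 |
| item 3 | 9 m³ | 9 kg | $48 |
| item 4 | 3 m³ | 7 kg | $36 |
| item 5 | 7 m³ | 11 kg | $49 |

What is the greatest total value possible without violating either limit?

Feasible sets respecting both limits:
- item 2+item 4: volume 9, weight 12, value 52
- item 5: volume 7, weight 11, value 49
- item 3: volume 9, weight 9, value 48
Best: $52.

$52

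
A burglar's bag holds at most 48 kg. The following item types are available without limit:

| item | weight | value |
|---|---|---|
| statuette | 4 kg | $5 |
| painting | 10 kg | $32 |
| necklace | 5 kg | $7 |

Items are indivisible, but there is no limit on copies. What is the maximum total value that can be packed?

$138

Best value-per-unit is painting at 32/10; filling with it alone gives 4×32 = 128.
Optimal mix: 2×statuette + 4×painting → weight 48, value 138.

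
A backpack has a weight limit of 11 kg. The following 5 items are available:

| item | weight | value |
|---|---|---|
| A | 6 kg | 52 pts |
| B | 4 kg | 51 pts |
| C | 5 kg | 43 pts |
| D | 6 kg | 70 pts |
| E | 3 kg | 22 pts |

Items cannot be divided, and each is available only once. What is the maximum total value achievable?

121 pts

Check high-value combinations within 11 kg:
- B+D: weight 4+6=10, value 51+70=121
- C+D: weight 5+6=11, value 43+70=113
- A+B: weight 6+4=10, value 52+51=103
Best: 121 pts.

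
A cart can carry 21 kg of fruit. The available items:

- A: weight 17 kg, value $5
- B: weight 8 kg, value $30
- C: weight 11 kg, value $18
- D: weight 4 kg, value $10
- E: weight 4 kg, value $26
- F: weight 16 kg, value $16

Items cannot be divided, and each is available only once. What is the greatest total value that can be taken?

Check high-value combinations within 21 kg:
- B+D+E: weight 8+4+4=16, value 30+10+26=66
- B+E: weight 8+4=12, value 30+26=56
- C+D+E: weight 11+4+4=19, value 18+10+26=54
- B+C: weight 8+11=19, value 30+18=48
Best: $66.

$66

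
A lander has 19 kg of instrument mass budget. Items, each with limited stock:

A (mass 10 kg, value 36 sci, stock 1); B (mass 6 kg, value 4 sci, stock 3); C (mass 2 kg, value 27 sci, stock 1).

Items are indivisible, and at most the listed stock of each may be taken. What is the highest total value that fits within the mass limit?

67 sci

Top feasible selections:
- 1×A + 1×B + 1×C: mass 18, value 67
- 1×A + 1×C: mass 12, value 63
- 1×A + 1×B: mass 16, value 40
- 1×A: mass 10, value 36
Best: 67 sci.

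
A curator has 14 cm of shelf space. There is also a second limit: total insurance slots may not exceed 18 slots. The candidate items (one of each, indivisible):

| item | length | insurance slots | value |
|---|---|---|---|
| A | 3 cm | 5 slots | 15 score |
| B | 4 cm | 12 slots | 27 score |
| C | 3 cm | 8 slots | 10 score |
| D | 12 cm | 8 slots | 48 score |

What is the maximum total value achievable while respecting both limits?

Feasible sets respecting both limits:
- D: length 12, insurance slots 8, value 48
- A+B: length 7, insurance slots 17, value 42
- B: length 4, insurance slots 12, value 27
- A+C: length 6, insurance slots 13, value 25
Best: 48 score.

48 score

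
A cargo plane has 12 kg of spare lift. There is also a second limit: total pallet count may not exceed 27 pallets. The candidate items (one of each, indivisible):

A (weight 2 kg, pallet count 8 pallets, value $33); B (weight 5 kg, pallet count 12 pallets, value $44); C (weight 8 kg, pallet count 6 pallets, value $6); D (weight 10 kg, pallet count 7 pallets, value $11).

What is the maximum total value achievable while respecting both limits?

$77

Feasible sets respecting both limits:
- A+B: weight 7, pallet count 20, value 77
- B: weight 5, pallet count 12, value 44
- A+D: weight 12, pallet count 15, value 44
Best: $77.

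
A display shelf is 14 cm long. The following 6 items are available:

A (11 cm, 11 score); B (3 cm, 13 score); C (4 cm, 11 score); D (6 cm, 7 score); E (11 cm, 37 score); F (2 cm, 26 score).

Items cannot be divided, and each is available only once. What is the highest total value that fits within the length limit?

Check high-value combinations within 14 cm:
- E+F: length 11+2=13, value 37+26=63
- B+C+F: length 3+4+2=9, value 13+11+26=50
- B+E: length 3+11=14, value 13+37=50
- B+D+F: length 3+6+2=11, value 13+7+26=46
Best: 63 score.

63 score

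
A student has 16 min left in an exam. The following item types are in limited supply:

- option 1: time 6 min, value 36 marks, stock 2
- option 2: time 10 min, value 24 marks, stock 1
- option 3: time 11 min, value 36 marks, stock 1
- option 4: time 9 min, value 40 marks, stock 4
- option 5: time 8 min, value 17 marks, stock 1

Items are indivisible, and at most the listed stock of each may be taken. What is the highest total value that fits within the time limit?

76 marks

Best selections within time 16 and stock limits:
- 1×option 1 + 1×option 4: time 15, value 76
- 2×option 1: time 12, value 72
Best: 76 marks.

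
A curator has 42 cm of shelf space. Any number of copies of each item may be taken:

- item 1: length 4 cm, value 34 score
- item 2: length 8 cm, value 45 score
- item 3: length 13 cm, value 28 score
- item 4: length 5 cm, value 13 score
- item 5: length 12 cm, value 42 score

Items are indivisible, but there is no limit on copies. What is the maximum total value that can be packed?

340 score

Best value-per-unit is item 1 at 34/4, and filling with it alone uses length 10×4=40. No mix of the others beats 10×34 = 340.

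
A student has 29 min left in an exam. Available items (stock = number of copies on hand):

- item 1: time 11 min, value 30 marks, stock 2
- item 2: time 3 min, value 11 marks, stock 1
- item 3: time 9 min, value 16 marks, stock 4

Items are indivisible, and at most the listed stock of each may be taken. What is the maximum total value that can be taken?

71 marks

Top feasible selections:
- 2×item 1 + 1×item 2: time 25, value 71
- 1×item 1 + 2×item 3: time 29, value 62
- 2×item 1: time 22, value 60
Best: 71 marks.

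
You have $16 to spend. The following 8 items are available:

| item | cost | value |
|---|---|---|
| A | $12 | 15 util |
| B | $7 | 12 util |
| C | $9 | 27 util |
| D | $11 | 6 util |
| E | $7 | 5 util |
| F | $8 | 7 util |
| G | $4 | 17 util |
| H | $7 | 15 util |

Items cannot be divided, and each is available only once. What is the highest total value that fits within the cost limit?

Check high-value combinations within $16:
- C+G: cost 9+4=13, value 27+17=44
- C+H: cost 9+7=16, value 27+15=42
- B+C: cost 7+9=16, value 12+27=39
Best: 44 util.

44 util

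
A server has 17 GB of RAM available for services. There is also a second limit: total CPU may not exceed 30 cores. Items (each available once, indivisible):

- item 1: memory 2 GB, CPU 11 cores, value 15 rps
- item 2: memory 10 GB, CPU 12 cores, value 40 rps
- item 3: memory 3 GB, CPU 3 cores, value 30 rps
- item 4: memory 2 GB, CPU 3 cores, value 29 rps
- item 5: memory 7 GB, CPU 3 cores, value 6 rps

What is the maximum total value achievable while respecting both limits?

114 rps

Feasible sets respecting both limits:
- item 1+item 2+item 3+item 4: memory 17, CPU 29, value 114
- item 2+item 3+item 4: memory 15, CPU 18, value 99
- item 1+item 2+item 3: memory 15, CPU 26, value 85
Best: 114 rps.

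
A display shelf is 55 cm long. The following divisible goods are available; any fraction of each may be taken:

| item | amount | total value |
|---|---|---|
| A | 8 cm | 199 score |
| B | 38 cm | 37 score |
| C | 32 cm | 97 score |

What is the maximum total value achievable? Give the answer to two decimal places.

Take in order of value per unit:
- A (199/8 per unit): all 8 → value 199, running total 199.00
- C (97/32 per unit): all 32 → value 97, running total 296.00
- B (37/38 per unit): 15 of 38 → value 15×37/38 = 14.6053, running total 310.61
Total 310.61.

310.61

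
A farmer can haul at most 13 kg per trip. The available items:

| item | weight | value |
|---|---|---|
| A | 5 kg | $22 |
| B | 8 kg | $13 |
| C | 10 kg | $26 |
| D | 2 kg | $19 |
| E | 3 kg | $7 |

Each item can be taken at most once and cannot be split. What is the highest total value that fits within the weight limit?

Check high-value combinations within 13 kg:
- A+D+E: weight 5+2+3=10, value 22+19+7=48
- C+D: weight 10+2=12, value 26+19=45
- A+D: weight 5+2=7, value 22+19=41
- B+D+E: weight 8+2+3=13, value 13+19+7=39
- A+B: weight 5+8=13, value 22+13=35
Best: $48.

$48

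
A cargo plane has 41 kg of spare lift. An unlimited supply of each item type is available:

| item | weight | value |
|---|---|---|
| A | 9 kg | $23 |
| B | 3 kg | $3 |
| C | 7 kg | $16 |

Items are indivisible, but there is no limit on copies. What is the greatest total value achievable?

$101

Best value-per-unit is A at 23/9; filling with it alone gives 4×23 = 92.
Optimal mix: 3×A + 2×C → weight 41, value 101.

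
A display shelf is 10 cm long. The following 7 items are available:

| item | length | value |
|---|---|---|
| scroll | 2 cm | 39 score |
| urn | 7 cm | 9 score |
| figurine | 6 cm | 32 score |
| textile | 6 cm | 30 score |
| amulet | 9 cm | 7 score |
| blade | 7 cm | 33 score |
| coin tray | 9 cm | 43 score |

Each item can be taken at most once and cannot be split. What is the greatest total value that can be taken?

Check high-value combinations within 10 cm:
- scroll+blade: length 2+7=9, value 39+33=72
- scroll+figurine: length 2+6=8, value 39+32=71
- scroll+textile: length 2+6=8, value 39+30=69
- scroll+urn: length 2+7=9, value 39+9=48
Best: 72 score.

72 score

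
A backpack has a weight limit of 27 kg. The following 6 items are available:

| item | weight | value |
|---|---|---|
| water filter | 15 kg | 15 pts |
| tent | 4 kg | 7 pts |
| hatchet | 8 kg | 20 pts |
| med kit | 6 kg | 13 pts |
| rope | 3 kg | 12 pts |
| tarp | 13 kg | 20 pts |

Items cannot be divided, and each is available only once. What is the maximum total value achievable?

This is a 0/1 knapsack; check combinations near the capacity.
- hatchet+med kit+tarp: weight 8+6+13=27, value 20+13+20=53
- tent+hatchet+med kit+rope: weight 4+8+6+3=21, value 7+20+13+12=52
- hatchet+rope+tarp: weight 8+3+13=24, value 20+12+20=52
Best: 53 pts.

53 pts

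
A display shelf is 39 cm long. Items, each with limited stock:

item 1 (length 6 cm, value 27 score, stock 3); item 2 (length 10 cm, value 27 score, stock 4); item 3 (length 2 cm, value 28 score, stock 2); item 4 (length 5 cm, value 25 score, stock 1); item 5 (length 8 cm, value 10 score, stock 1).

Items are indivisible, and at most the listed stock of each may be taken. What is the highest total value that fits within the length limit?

189 score

Best selections within length 39 and stock limits:
- 3×item 1 + 1×item 2 + 2×item 3 + 1×item 4: length 37, value 189
- 3×item 1 + 2×item 3 + 1×item 4 + 1×item 5: length 35, value 172
- 2×item 1 + 1×item 2 + 2×item 3 + 1×item 4 + 1×item 5: length 39, value 172
Best: 189 score.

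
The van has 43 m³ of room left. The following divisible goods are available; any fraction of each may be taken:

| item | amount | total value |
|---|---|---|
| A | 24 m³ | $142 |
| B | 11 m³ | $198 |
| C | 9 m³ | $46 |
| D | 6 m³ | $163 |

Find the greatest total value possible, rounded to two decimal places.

513.22

Take in order of value per unit:
- D (163/6 per unit): all 6 → value 163, running total 163.00
- B (198/11 per unit): all 11 → value 198, running total 361.00
- A (142/24 per unit): all 24 → value 142, running total 503.00
- C (46/9 per unit): 2 of 9 → value 2×46/9 = 10.2222, running total 513.22
Total 513.22.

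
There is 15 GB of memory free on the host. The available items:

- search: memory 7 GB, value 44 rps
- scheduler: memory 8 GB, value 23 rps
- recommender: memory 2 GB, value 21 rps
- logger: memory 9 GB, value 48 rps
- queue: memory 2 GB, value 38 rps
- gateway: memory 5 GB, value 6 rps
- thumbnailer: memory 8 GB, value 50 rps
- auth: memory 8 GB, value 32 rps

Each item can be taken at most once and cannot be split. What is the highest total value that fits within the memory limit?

109 rps

Check high-value combinations within 15 GB:
- recommender+queue+thumbnailer: memory 2+2+8=12, value 21+38+50=109
- recommender+logger+queue: memory 2+9+2=13, value 21+48+38=107
- search+recommender+queue: memory 7+2+2=11, value 44+21+38=103
- search+thumbnailer: memory 7+8=15, value 44+50=94
- queue+gateway+thumbnailer: memory 2+5+8=15, value 38+6+50=94
Best: 109 rps.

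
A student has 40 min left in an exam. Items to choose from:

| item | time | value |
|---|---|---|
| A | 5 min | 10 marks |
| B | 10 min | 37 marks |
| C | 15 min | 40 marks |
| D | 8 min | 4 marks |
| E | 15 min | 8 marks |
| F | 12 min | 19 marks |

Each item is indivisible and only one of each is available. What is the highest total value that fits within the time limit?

96 marks

Check high-value combinations within 40 min:
- B+C+F: time 10+15+12=37, value 37+40+19=96
- A+B+C+D: time 5+10+15+8=38, value 10+37+40+4=91
- A+B+C: time 5+10+15=30, value 10+37+40=87
- B+C+E: time 10+15+15=40, value 37+40+8=85
- B+C+D: time 10+15+8=33, value 37+40+4=81
Best: 96 marks.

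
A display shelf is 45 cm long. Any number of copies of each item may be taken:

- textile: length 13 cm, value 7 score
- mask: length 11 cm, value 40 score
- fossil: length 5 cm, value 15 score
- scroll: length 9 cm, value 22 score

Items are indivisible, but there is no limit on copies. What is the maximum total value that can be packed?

Best value-per-unit is mask at 40/11, and filling with it alone uses length 4×11=44. No mix of the others beats 4×40 = 160.

160 score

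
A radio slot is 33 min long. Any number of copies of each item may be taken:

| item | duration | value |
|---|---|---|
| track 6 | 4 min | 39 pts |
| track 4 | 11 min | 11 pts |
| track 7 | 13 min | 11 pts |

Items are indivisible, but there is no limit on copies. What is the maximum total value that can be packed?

Best value-per-unit is track 6 at 39/4, and filling with it alone uses duration 8×4=32. No mix of the others beats 8×39 = 312.

312 pts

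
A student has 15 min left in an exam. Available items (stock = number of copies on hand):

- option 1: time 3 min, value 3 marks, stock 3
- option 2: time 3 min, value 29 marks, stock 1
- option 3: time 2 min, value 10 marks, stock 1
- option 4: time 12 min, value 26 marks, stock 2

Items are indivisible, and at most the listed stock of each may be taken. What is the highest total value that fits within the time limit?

Best selections within time 15 and stock limits:
- 1×option 2 + 1×option 4: time 15, value 55
- 3×option 1 + 1×option 2 + 1×option 3: time 14, value 48
Best: 55 marks.

55 marks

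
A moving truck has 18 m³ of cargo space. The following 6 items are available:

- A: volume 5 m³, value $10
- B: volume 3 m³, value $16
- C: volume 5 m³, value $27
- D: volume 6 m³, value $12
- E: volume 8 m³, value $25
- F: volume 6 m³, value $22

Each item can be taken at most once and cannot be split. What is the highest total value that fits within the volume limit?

Check high-value combinations within 18 m³:
- B+C+E: volume 3+5+8=16, value 16+27+25=68
- B+C+F: volume 3+5+6=14, value 16+27+22=65
- B+E+F: volume 3+8+6=17, value 16+25+22=63
Best: $68.

$68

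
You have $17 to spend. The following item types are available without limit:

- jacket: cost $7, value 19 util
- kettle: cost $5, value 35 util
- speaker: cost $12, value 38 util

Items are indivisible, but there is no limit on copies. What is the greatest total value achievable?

105 util

Best value-per-unit is kettle at 35/5, and filling with it alone uses cost 3×5=15. No mix of the others beats 3×35 = 105.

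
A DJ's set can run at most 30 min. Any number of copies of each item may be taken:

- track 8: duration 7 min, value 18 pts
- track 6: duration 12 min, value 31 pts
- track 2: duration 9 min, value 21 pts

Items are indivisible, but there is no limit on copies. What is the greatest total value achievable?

75 pts

Best value-per-unit is track 6 at 31/12; filling with it alone gives 2×31 = 62.
Optimal mix: 3×track 8 + 1×track 2 → duration 30, value 75.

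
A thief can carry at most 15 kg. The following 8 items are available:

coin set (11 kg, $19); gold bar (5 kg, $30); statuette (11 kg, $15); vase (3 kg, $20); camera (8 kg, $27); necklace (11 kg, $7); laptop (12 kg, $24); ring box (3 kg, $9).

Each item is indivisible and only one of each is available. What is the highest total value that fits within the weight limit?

Check high-value combinations within 15 kg:
- gold bar+vase+ring box: weight 5+3+3=11, value 30+20+9=59
- gold bar+camera: weight 5+8=13, value 30+27=57
- vase+camera+ring box: weight 3+8+3=14, value 20+27+9=56
- gold bar+vase: weight 5+3=8, value 30+20=50
Best: $59.

$59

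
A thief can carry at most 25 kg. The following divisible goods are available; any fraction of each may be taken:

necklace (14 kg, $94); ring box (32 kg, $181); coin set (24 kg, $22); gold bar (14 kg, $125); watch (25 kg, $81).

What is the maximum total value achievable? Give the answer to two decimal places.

Take in order of value per unit:
- gold bar (125/14 per unit): all 14 → value 125, running total 125.00
- necklace (94/14 per unit): 11 of 14 → value 11×94/14 = 73.8571, running total 198.86
Total 198.86.

198.86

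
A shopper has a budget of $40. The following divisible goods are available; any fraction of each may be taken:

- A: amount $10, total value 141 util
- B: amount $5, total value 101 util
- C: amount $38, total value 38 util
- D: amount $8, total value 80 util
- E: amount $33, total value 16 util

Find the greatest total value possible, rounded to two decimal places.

Take in order of value per unit:
- B (101/5 per unit): all 5 → value 101, running total 101.00
- A (141/10 per unit): all 10 → value 141, running total 242.00
- D (80/8 per unit): all 8 → value 80, running total 322.00
- C (38/38 per unit): 17 of 38 → value 17×38/38 = 17.0000, running total 339.00
Total 339.00.

339.00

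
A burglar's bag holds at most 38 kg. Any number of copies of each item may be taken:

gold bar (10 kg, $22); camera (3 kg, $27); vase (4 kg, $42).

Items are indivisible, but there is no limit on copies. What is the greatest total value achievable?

$390

Best value-per-unit is vase at 42/4; filling with it alone gives 9×42 = 378.
Optimal mix: 2×camera + 8×vase → weight 38, value 390.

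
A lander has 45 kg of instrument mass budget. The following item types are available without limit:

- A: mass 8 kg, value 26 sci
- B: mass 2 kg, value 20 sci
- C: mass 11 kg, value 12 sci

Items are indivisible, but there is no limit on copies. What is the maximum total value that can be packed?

Best value-per-unit is B at 20/2, and filling with it alone uses mass 22×2=44. No mix of the others beats 22×20 = 440.

440 sci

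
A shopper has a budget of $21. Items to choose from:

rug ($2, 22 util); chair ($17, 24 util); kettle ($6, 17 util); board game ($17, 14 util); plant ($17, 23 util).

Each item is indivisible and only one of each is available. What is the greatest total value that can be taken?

46 util

This is a 0/1 knapsack; check combinations near the capacity.
- rug+chair: cost 2+17=19, value 22+24=46
- rug+plant: cost 2+17=19, value 22+23=45
- rug+kettle: cost 2+6=8, value 22+17=39
Best: 46 util.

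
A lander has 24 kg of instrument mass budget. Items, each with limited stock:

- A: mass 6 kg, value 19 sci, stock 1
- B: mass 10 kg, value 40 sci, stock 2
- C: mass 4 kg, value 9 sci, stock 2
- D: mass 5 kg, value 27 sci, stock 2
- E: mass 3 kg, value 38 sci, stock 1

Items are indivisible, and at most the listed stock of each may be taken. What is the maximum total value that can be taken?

Top feasible selections:
- 1×B + 2×D + 1×E: mass 23, value 132
- 1×A + 1×B + 1×D + 1×E: mass 24, value 124
- 1×A + 1×C + 2×D + 1×E: mass 23, value 120
- 2×B + 1×E: mass 23, value 118
Best: 132 sci.

132 sci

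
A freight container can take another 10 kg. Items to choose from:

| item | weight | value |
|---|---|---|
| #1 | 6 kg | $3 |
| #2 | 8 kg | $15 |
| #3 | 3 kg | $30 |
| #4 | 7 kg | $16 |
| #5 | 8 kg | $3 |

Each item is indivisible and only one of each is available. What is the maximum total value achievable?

Check high-value combinations within 10 kg:
- #3+#4: weight 3+7=10, value 30+16=46
- #1+#3: weight 6+3=9, value 3+30=33
- #3: weight 3, value 30
Best: $46.

$46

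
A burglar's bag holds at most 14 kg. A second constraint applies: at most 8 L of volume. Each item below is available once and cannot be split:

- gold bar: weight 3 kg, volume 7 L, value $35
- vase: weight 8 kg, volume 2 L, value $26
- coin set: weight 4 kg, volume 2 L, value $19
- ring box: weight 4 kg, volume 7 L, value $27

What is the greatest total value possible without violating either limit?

$45

Feasible sets respecting both limits:
- vase+coin set: weight 12, volume 4, value 45
- gold bar: weight 3, volume 7, value 35
- ring box: weight 4, volume 7, value 27
- vase: weight 8, volume 2, value 26
Best: $45.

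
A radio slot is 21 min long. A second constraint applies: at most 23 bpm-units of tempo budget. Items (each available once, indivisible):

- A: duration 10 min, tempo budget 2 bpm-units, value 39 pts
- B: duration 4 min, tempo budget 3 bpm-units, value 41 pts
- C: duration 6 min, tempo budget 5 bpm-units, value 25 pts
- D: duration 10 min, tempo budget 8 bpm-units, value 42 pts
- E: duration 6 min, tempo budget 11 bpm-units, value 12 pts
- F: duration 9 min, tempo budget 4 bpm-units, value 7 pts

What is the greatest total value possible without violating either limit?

108 pts

Feasible sets respecting both limits:
- B+C+D: duration 20, tempo budget 16, value 108
- A+B+C: duration 20, tempo budget 10, value 105
- B+D+E: duration 20, tempo budget 22, value 95
Best: 108 pts.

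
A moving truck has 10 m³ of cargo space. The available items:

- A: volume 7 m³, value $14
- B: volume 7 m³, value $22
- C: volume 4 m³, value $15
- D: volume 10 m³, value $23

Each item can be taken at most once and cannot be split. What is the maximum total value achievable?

Check high-value combinations within 10 m³:
- D: volume 10, value 23
- B: volume 7, value 22
- C: volume 4, value 15
- A: volume 7, value 14
Best: $23.

$23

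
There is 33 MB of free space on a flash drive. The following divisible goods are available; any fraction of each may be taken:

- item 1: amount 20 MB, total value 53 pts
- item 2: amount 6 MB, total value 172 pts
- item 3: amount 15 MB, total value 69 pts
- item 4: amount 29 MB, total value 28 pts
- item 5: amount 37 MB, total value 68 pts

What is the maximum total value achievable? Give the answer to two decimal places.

Take in order of value per unit:
- item 2 (172/6 per unit): all 6 → value 172, running total 172.00
- item 3 (69/15 per unit): all 15 → value 69, running total 241.00
- item 1 (53/20 per unit): 12 of 20 → value 12×53/20 = 31.8000, running total 272.80
Total 272.80.

272.80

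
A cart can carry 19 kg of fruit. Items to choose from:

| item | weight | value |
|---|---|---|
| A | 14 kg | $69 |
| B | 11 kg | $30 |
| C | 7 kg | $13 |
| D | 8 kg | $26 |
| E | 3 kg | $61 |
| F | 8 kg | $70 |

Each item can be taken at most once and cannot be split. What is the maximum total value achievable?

$157

Check high-value combinations within 19 kg:
- D+E+F: weight 8+3+8=19, value 26+61+70=157
- C+E+F: weight 7+3+8=18, value 13+61+70=144
- E+F: weight 3+8=11, value 61+70=131
Best: $157.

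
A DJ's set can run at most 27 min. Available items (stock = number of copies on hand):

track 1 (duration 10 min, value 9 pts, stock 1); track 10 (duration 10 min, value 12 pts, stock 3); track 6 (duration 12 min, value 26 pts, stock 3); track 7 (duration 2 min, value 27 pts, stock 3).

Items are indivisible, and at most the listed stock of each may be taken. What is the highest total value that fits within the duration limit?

107 pts

Best selections within duration 27 and stock limits:
- 1×track 6 + 3×track 7: duration 18, value 107
- 2×track 10 + 3×track 7: duration 26, value 105
- 1×track 1 + 1×track 10 + 3×track 7: duration 26, value 102
- 1×track 10 + 3×track 7: duration 16, value 93
Best: 107 pts.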